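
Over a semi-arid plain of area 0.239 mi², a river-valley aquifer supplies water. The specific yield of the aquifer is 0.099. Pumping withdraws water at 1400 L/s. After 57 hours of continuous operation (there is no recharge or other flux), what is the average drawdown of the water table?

A = 0.239 mi² = 6.19 × 10^5 m²
Q = 1400 L/s = 1.21 × 10^5 m³/d
t = 57 hours = 2.375 d
ΔV = Q × t = 1.21 × 10^5 m³/d × 2.375 d = 2.873 × 10^5 m³
Δh = ΔV / (Sy × A) = 2.873 × 10^5 / (0.099 × 6.19 × 10^5) = 4.688 m

Δh ≈ 4.69 m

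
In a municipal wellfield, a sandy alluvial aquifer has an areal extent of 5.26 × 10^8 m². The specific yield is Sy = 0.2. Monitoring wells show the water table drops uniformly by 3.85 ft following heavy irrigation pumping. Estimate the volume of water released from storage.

ΔV ≈ 1.23 × 10^8 m³

Δh = 3.85 ft = 1.173 m
ΔV = Sy × A × Δh = 0.2 × 5.26 × 10^8 m² × 1.173 m = 1.235 × 10^8 m³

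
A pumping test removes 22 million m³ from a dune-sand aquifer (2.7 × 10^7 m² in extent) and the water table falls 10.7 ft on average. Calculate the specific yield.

Sy ≈ 0.25

Δh = 10.7 ft = 3.261 m
ΔV = 22 million m³ = 2.2 × 10^7 m³
Sy = ΔV / (A × Δh) = 2.2 × 10^7 m³ / (2.7 × 10^7 m² × 3.261 m) = 0.2498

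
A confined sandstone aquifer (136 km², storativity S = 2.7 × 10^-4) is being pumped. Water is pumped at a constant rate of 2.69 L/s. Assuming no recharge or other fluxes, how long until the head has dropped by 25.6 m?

A = 136 km² = 1.36 × 10^8 m²
ΔV = S × A × Δh = 2.7 × 10^-4 × 1.36 × 10^8 × 25.6 = 9.4 × 10^5 m³
Q = 2.69 L/s = 232.4 m³/d
t = ΔV / Q = 9.4 × 10^5 m³ / 232.4 m³/d = 4045 d

t ≈ 4040 days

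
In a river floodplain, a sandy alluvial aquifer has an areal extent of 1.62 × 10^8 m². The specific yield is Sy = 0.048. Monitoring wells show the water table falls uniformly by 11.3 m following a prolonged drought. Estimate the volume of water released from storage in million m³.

ΔV ≈ 87.9 million m³

ΔV = Sy × A × Δh = 0.048 × 1.62 × 10^8 m² × 11.3 m = 8.787 × 10^7 m³
ΔV = 8.787 × 10^7 m³ = 87.87 million m³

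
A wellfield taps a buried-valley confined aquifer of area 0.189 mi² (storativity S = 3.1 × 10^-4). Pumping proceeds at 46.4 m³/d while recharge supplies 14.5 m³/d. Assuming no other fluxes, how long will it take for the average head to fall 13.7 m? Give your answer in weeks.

A = 0.189 mi² = 4.895 × 10^5 m²
ΔV = S × A × Δh = 3.1 × 10^-4 × 4.895 × 10^5 × 13.7 = 2079 m³
Net withdrawal = 46.4 − 14.5 = 31.9 m³/d
t = ΔV / Q = 2079 m³ / 31.9 m³/d = 65.17 d
t = 65.17 d ≈ 9.31 weeks

t ≈ 9.31 weeks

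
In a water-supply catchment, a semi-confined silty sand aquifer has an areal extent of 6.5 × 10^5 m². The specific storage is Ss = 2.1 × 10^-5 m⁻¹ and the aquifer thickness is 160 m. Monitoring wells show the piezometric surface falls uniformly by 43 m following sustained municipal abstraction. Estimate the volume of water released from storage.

ΔV ≈ 93900 m³

S = Ss × b = 2.1 × 10^-5 m⁻¹ × 160 m = 3.36 × 10^-3
ΔV = S × A × Δh = 0.00336 × 6.5 × 10^5 m² × 43 m = 93910 m³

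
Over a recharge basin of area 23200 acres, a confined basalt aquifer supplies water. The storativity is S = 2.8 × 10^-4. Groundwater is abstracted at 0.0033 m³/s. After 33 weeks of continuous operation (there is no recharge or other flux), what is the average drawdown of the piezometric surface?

Δh ≈ 2.51 m

A = 23200 acres = 9.389 × 10^7 m²
Q = 0.0033 m³/s = 285.1 m³/d
t = 33 weeks = 231 d
ΔV = Q × t = 285.1 m³/d × 231 d = 65860 m³
Δh = ΔV / (S × A) = 65860 / (2.8 × 10^-4 × 9.389 × 10^7) = 2.505 m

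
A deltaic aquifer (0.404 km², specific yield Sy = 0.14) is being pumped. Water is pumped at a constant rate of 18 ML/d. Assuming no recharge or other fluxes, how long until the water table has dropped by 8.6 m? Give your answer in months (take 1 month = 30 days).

t ≈ 0.901 months

A = 0.404 km² = 4.04 × 10^5 m²
ΔV = Sy × A × Δh = 0.14 × 4.04 × 10^5 × 8.6 = 4.864 × 10^5 m³
Q = 18 ML/d = 18000 m³/d
t = ΔV / Q = 4.864 × 10^5 m³ / 18000 m³/d = 27.02 d
t = 27.02 d ≈ 0.9008 months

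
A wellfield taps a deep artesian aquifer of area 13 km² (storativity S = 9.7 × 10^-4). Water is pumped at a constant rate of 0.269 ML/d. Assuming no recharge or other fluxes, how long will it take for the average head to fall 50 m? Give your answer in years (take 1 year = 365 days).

A = 13 km² = 1.3 × 10^7 m²
ΔV = S × A × Δh = 9.7 × 10^-4 × 1.3 × 10^7 × 50 = 6.305 × 10^5 m³
Q = 0.269 ML/d = 269 m³/d
t = ΔV / Q = 6.305 × 10^5 m³ / 269 m³/d = 2344 d
t = 2344 d ≈ 6.422 years

t ≈ 6.42 years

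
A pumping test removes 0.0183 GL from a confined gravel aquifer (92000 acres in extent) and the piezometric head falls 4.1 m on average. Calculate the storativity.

S ≈ 1.2 × 10^-5

A = 92000 acres = 3.723 × 10^8 m²
ΔV = 0.0183 GL = 18300 m³
S = ΔV / (A × Δh) = 18300 m³ / (3.723 × 10^8 m² × 4.1 m) = 1.199 × 10^-5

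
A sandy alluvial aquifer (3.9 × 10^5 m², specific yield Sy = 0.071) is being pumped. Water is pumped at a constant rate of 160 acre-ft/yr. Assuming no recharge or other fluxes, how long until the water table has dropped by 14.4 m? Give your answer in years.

ΔV = Sy × A × Δh = 0.071 × 3.9 × 10^5 × 14.4 = 3.987 × 10^5 m³
Q = 160 acre-ft/yr = 540.7 m³/d
t = ΔV / Q = 3.987 × 10^5 m³ / 540.7 m³/d = 737.4 d
t = 737.4 d ≈ 2.02 years

t ≈ 2.02 years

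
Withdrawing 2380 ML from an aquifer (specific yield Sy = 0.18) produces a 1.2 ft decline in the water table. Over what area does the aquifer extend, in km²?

Δh = 1.2 ft = 0.3658 m
ΔV = 2380 ML = 2.38 × 10^6 m³
A = ΔV / (Sy × Δh) = 2.38 × 10^6 / (0.18 × 0.3658) = 3.615 × 10^7 m²
A = 3.615 × 10^7 m² = 36.15 km²

A ≈ 36.1 km²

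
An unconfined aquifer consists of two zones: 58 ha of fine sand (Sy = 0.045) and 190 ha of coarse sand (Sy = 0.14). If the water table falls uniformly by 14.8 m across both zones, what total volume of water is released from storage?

A₁ = 58 ha = 5.8 × 10^5 m²; A₂ = 190 ha = 1.9 × 10^6 m²
ΔV₁ = 0.045 × 5.8 × 10^5 × 14.8 = 3.863 × 10^5 m³
ΔV₂ = 0.14 × 1.9 × 10^6 × 14.8 = 3.937 × 10^6 m³
ΔV = ΔV₁ + ΔV₂ = 4.323 × 10^6 m³

ΔV ≈ 4.32 × 10^6 m³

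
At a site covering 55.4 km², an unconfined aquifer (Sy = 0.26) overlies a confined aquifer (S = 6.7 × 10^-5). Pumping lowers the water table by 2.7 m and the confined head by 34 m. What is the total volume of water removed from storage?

A = 55.4 km² = 5.54 × 10^7 m²
Unconfined: ΔV_u = Sy × A × Δh_u = 0.26 × 5.54 × 10^7 × 2.7 = 3.889 × 10^7 m³
Confined: ΔV_c = S × A × Δh_c = 6.7 × 10^-5 × 5.54 × 10^7 × 34 = 1.262 × 10^5 m³
Total ΔV = 3.889 × 10^7 + 1.262 × 10^5 = 3.902 × 10^7 m³

ΔV ≈ 3.9 × 10^7 m³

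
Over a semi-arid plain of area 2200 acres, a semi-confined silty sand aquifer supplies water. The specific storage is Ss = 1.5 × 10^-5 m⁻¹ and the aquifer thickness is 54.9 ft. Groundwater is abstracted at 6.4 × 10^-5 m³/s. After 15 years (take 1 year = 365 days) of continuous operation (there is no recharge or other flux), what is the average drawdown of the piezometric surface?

b = 54.9 ft = 16.73 m
S = Ss × b = 1.5 × 10^-5 m⁻¹ × 16.73 m = 2.51 × 10^-4
A = 2200 acres = 8.903 × 10^6 m²
Q = 6.4 × 10^-5 m³/s = 5.53 m³/d
t = 15 years = 5475 d
ΔV = Q × t = 5.53 m³/d × 5475 d = 30270 m³
Δh = ΔV / (S × A) = 30270 / (2.51 × 10^-4 × 8.903 × 10^6) = 13.55 m

Δh ≈ 13.5 m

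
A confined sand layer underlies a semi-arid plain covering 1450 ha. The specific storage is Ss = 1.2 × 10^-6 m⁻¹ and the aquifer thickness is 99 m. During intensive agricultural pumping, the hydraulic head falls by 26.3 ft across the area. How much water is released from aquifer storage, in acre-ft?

S = Ss × b = 1.2 × 10^-6 m⁻¹ × 99 m = 1.188 × 10^-4
A = 1450 ha = 1.45 × 10^7 m²
Δh = 26.3 ft = 8.016 m
ΔV = S × A × Δh = 1.188 × 10^-4 × 1.45 × 10^7 m² × 8.016 m = 13810 m³
ΔV = 13810 m³ = 11.19 acre-ft

ΔV ≈ 11.2 acre-ft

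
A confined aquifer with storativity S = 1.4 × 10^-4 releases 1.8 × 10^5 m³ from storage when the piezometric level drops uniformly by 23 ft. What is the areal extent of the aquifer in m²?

Δh = 23 ft = 7.01 m
A = ΔV / (S × Δh) = 1.8 × 10^5 / (1.4 × 10^-4 × 7.01) = 1.834 × 10^8 m²

A ≈ 1.83 × 10^8 m²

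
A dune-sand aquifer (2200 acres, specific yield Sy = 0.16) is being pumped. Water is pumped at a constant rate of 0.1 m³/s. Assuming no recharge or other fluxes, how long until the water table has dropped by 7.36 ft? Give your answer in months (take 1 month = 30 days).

A = 2200 acres = 8.903 × 10^6 m²
Δh = 7.36 ft = 2.243 m
ΔV = Sy × A × Δh = 0.16 × 8.903 × 10^6 × 2.243 = 3.196 × 10^6 m³
Q = 0.1 m³/s = 8640 m³/d
t = ΔV / Q = 3.196 × 10^6 m³ / 8640 m³/d = 369.9 d
t = 369.9 d ≈ 12.33 months

t ≈ 12.3 months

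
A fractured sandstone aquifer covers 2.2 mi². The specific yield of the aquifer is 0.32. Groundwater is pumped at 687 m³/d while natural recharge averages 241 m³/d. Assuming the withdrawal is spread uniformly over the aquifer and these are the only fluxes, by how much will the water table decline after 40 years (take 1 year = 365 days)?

A = 2.2 mi² = 5.698 × 10^6 m²
Net abstraction = 687 − 241 = 446 m³/d
t = 40 years = 14600 d
ΔV = Q × t = 446 m³/d × 14600 d = 6.512 × 10^6 m³
Δh = ΔV / (Sy × A) = 6.512 × 10^6 / (0.32 × 5.698 × 10^6) = 3.571 m

Δh ≈ 3.57 m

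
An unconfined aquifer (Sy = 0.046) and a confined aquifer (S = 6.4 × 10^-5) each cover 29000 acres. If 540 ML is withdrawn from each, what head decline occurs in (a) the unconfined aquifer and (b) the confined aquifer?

A = 29000 acres = 1.174 × 10^8 m²
ΔV = 540 ML = 5.4 × 10^5 m³
Unconfined: Δh_u = ΔV/(Sy·A) = 5.4 × 10^5/(0.046 × 1.174 × 10^8) = 0.1 m
Confined: Δh_c = ΔV/(S·A) = 5.4 × 10^5/(6.4 × 10^-5 × 1.174 × 10^8) = 71.89 m

Δh_u ≈ 0.1 m; Δh_c ≈ 71.9 m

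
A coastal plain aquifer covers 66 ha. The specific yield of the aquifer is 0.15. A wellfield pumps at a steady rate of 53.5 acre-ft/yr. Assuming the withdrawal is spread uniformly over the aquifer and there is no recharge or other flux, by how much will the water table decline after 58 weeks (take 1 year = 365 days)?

A = 66 ha = 6.6 × 10^5 m²
Q = 53.5 acre-ft/yr = 180.8 m³/d
t = 58 weeks = 406 d
ΔV = Q × t = 180.8 m³/d × 406 d = 73400 m³
Δh = ΔV / (Sy × A) = 73400 / (0.15 × 6.6 × 10^5) = 0.7415 m

Δh ≈ 0.741 m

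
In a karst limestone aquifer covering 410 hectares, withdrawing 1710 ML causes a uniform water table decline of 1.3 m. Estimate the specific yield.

Sy ≈ 0.32

A = 410 hectares = 4.1 × 10^6 m²
ΔV = 1710 ML = 1.71 × 10^6 m³
Sy = ΔV / (A × Δh) = 1.71 × 10^6 m³ / (4.1 × 10^6 m² × 1.3 m) = 0.3208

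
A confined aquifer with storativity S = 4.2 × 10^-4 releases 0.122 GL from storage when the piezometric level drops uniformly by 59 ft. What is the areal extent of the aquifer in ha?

Δh = 59 ft = 17.98 m
ΔV = 0.122 GL = 1.22 × 10^5 m³
A = ΔV / (S × Δh) = 1.22 × 10^5 / (4.2 × 10^-4 × 17.98) = 1.615 × 10^7 m²
A = 1.615 × 10^7 m² = 1615 ha

A ≈ 1620 ha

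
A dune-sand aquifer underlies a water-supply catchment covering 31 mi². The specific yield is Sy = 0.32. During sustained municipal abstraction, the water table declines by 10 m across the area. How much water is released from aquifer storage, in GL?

A = 31 mi² = 8.029 × 10^7 m²
ΔV = Sy × A × Δh = 0.32 × 8.029 × 10^7 m² × 10 m = 2.569 × 10^8 m³
ΔV = 2.569 × 10^8 m³ = 256.9 GL

ΔV ≈ 257 GL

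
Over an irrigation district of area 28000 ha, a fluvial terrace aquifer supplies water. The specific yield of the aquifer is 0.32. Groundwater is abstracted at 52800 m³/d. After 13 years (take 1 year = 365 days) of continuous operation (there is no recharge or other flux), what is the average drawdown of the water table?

Δh ≈ 2.8 m

A = 28000 ha = 2.8 × 10^8 m²
t = 13 years = 4745 d
ΔV = Q × t = 52800 m³/d × 4745 d = 2.505 × 10^8 m³
Δh = ΔV / (Sy × A) = 2.505 × 10^8 / (0.32 × 2.8 × 10^8) = 2.796 m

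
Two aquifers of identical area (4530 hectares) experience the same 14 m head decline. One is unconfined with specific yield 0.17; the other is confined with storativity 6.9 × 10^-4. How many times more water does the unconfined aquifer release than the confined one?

A = 4530 hectares = 4.53 × 10^7 m²
Unconfined: ΔV_u = Sy × A × Δh = 0.17 × 4.53 × 10^7 × 14 = 1.078 × 10^8 m³
Confined: ΔV_c = S × A × Δh = 6.9 × 10^-4 × 4.53 × 10^7 × 14 = 4.376 × 10^5 m³
Ratio = ΔV_u / ΔV_c = Sy / S = 0.17 / 6.9 × 10^-4 = 246.4

ΔV_u / ΔV_c ≈ 246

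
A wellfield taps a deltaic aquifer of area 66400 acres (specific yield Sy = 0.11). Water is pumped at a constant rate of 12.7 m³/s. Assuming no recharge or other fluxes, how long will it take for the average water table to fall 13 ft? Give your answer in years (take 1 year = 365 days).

t ≈ 0.292 years

A = 66400 acres = 2.687 × 10^8 m²
Δh = 13 ft = 3.962 m
ΔV = Sy × A × Δh = 0.11 × 2.687 × 10^8 × 3.962 = 1.171 × 10^8 m³
Q = 12.7 m³/s = 1.097 × 10^6 m³/d
t = ΔV / Q = 1.171 × 10^8 m³ / 1.097 × 10^6 m³/d = 106.7 d
t = 106.7 d ≈ 0.2924 years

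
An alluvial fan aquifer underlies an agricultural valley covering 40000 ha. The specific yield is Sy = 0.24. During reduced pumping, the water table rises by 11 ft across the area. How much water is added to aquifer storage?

ΔV ≈ 3.22 × 10^8 m³

A = 40000 ha = 4 × 10^8 m²
Δh = 11 ft = 3.353 m
ΔV = Sy × A × Δh = 0.24 × 4 × 10^8 m² × 3.353 m = 3.219 × 10^8 m³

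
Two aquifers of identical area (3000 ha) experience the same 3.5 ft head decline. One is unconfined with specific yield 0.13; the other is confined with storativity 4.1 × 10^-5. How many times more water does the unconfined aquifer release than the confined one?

ΔV_u / ΔV_c ≈ 3170

A = 3000 ha = 3 × 10^7 m²
Δh = 3.5 ft = 1.067 m
Unconfined: ΔV_u = Sy × A × Δh = 0.13 × 3 × 10^7 × 1.067 = 4.161 × 10^6 m³
Confined: ΔV_c = S × A × Δh = 4.1 × 10^-5 × 3 × 10^7 × 1.067 = 1312 m³
Ratio = ΔV_u / ΔV_c = Sy / S = 0.13 / 4.1 × 10^-5 = 3171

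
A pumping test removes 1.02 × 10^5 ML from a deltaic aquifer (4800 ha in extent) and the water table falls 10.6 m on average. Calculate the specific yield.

A = 4800 ha = 4.8 × 10^7 m²
ΔV = 1.02 × 10^5 ML = 1.02 × 10^8 m³
Sy = ΔV / (A × Δh) = 1.02 × 10^8 m³ / (4.8 × 10^7 m² × 10.6 m) = 0.2005

Sy ≈ 0.2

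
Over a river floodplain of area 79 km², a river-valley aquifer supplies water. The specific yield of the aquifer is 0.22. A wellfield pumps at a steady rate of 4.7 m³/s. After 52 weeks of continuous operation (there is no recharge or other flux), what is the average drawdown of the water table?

A = 79 km² = 7.9 × 10^7 m²
Q = 4.7 m³/s = 4.061 × 10^5 m³/d
t = 52 weeks = 364 d
ΔV = Q × t = 4.061 × 10^5 m³/d × 364 d = 1.478 × 10^8 m³
Δh = ΔV / (Sy × A) = 1.478 × 10^8 / (0.22 × 7.9 × 10^7) = 8.505 m

Δh ≈ 8.5 m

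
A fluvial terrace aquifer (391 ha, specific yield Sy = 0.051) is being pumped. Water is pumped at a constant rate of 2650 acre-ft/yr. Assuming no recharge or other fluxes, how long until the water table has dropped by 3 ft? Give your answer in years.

A = 391 ha = 3.91 × 10^6 m²
Δh = 3 ft = 0.9144 m
ΔV = Sy × A × Δh = 0.051 × 3.91 × 10^6 × 0.9144 = 1.823 × 10^5 m³
Q = 2650 acre-ft/yr = 8955 m³/d
t = ΔV / Q = 1.823 × 10^5 m³ / 8955 m³/d = 20.36 d
t = 20.36 d ≈ 0.05578 years

t ≈ 0.0558 years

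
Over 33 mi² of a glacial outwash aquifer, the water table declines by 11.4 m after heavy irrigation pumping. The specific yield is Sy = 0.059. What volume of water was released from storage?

A = 33 mi² = 8.547 × 10^7 m²
ΔV = Sy × A × Δh = 0.059 × 8.547 × 10^7 m² × 11.4 m = 5.749 × 10^7 m³

ΔV ≈ 5.75 × 10^7 m³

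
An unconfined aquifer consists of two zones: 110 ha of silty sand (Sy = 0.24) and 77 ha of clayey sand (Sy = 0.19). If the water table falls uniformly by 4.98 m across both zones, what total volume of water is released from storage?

A₁ = 110 ha = 1.1 × 10^6 m²; A₂ = 77 ha = 7.7 × 10^5 m²
ΔV₁ = 0.24 × 1.1 × 10^6 × 4.98 = 1.315 × 10^6 m³
ΔV₂ = 0.19 × 7.7 × 10^5 × 4.98 = 7.286 × 10^5 m³
ΔV = ΔV₁ + ΔV₂ = 2.043 × 10^6 m³

ΔV ≈ 2.04 × 10^6 m³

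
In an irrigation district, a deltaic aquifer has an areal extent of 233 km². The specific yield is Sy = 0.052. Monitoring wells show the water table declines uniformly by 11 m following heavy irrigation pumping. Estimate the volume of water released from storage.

ΔV ≈ 1.33 × 10^8 m³

A = 233 km² = 2.33 × 10^8 m²
ΔV = Sy × A × Δh = 0.052 × 2.33 × 10^8 m² × 11 m = 1.333 × 10^8 m³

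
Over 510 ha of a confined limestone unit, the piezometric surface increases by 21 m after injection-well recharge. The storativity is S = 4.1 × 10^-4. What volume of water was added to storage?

A = 510 ha = 5.1 × 10^6 m²
ΔV = S × A × Δh = 4.1 × 10^-4 × 5.1 × 10^6 m² × 21 m = 43910 m³

ΔV ≈ 43900 m³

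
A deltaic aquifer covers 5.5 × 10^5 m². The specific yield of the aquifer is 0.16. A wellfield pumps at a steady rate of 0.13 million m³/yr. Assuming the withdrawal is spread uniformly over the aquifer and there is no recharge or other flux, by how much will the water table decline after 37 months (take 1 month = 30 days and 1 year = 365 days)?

Q = 0.13 million m³/yr = 356.2 m³/d
t = 37 months = 1110 d
ΔV = Q × t = 356.2 m³/d × 1110 d = 3.953 × 10^5 m³
Δh = ΔV / (Sy × A) = 3.953 × 10^5 / (0.16 × 5.5 × 10^5) = 4.493 m

Δh ≈ 4.49 m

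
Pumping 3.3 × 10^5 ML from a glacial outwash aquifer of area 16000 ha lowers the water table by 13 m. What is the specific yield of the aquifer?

Sy ≈ 0.16

A = 16000 ha = 1.6 × 10^8 m²
ΔV = 3.3 × 10^5 ML = 3.3 × 10^8 m³
Sy = ΔV / (A × Δh) = 3.3 × 10^8 m³ / (1.6 × 10^8 m² × 13 m) = 0.1587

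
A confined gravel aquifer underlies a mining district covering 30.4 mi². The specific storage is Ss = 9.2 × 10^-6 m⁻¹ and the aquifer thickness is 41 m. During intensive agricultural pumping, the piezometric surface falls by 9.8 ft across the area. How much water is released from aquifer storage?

ΔV ≈ 88700 m³

S = Ss × b = 9.2 × 10^-6 m⁻¹ × 41 m = 3.772 × 10^-4
A = 30.4 mi² = 7.874 × 10^7 m²
Δh = 9.8 ft = 2.987 m
ΔV = S × A × Δh = 3.772 × 10^-4 × 7.874 × 10^7 m² × 2.987 m = 88710 m³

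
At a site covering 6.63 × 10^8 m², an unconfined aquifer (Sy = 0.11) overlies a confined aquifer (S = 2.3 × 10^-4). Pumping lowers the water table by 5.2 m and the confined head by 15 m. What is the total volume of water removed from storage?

Unconfined: ΔV_u = Sy × A × Δh_u = 0.11 × 6.63 × 10^8 × 5.2 = 3.792 × 10^8 m³
Confined: ΔV_c = S × A × Δh_c = 2.3 × 10^-4 × 6.63 × 10^8 × 15 = 2.287 × 10^6 m³
Total ΔV = 3.792 × 10^8 + 2.287 × 10^6 = 3.815 × 10^8 m³

ΔV ≈ 3.82 × 10^8 m³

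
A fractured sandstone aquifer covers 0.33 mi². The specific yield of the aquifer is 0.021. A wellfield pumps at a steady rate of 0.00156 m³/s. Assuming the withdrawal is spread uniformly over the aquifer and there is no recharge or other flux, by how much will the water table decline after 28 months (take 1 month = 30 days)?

Δh ≈ 6.31 m

A = 0.33 mi² = 8.547 × 10^5 m²
Q = 0.00156 m³/s = 134.8 m³/d
t = 28 months = 840 d
ΔV = Q × t = 134.8 m³/d × 840 d = 1.132 × 10^5 m³
Δh = ΔV / (Sy × A) = 1.132 × 10^5 / (0.021 × 8.547 × 10^5) = 6.308 m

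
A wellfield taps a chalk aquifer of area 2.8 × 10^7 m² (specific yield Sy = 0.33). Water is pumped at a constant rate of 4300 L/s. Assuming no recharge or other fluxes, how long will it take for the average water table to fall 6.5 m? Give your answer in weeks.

t ≈ 23.1 weeks

ΔV = Sy × A × Δh = 0.33 × 2.8 × 10^7 × 6.5 = 6.006 × 10^7 m³
Q = 4300 L/s = 3.715 × 10^5 m³/d
t = ΔV / Q = 6.006 × 10^7 m³ / 3.715 × 10^5 m³/d = 161.7 d
t = 161.7 d ≈ 23.09 weeks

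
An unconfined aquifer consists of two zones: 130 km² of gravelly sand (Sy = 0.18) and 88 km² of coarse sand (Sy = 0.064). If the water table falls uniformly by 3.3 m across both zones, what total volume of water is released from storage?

A₁ = 130 km² = 1.3 × 10^8 m²; A₂ = 88 km² = 8.8 × 10^7 m²
ΔV₁ = 0.18 × 1.3 × 10^8 × 3.3 = 7.722 × 10^7 m³
ΔV₂ = 0.064 × 8.8 × 10^7 × 3.3 = 1.859 × 10^7 m³
ΔV = ΔV₁ + ΔV₂ = 9.581 × 10^7 m³

ΔV ≈ 9.58 × 10^7 m³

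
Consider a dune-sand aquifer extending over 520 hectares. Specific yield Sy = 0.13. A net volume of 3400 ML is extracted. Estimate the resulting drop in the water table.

Δh ≈ 5.03 m

A = 520 hectares = 5.2 × 10^6 m²
ΔV = 3400 ML = 3.4 × 10^6 m³
Δh = ΔV / (Sy × A) = 3.4 × 10^6 m³ / (0.13 × 5.2 × 10^6 m²) = 5.03 m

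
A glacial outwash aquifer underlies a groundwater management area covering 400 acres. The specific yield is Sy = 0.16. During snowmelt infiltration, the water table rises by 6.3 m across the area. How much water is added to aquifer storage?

ΔV ≈ 1.63 × 10^6 m³

A = 400 acres = 1.619 × 10^6 m²
ΔV = Sy × A × Δh = 0.16 × 1.619 × 10^6 m² × 6.3 m = 1.632 × 10^6 m³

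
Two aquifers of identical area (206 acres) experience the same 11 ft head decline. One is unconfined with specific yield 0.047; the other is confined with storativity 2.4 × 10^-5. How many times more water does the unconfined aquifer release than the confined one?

ΔV_u / ΔV_c ≈ 1960

A = 206 acres = 8.337 × 10^5 m²
Δh = 11 ft = 3.353 m
Unconfined: ΔV_u = Sy × A × Δh = 0.047 × 8.337 × 10^5 × 3.353 = 1.314 × 10^5 m³
Confined: ΔV_c = S × A × Δh = 2.4 × 10^-5 × 8.337 × 10^5 × 3.353 = 67.08 m³
Ratio = ΔV_u / ΔV_c = Sy / S = 0.047 / 2.4 × 10^-5 = 1958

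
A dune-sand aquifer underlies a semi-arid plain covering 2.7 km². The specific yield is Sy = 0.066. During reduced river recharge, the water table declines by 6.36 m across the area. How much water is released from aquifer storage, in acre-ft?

ΔV ≈ 919 acre-ft

A = 2.7 km² = 2.7 × 10^6 m²
ΔV = Sy × A × Δh = 0.066 × 2.7 × 10^6 m² × 6.36 m = 1.133 × 10^6 m³
ΔV = 1.133 × 10^6 m³ = 918.8 acre-ft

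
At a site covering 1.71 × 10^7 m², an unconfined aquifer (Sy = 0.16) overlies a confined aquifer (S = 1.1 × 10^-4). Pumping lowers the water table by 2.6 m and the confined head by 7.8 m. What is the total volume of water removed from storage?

ΔV ≈ 7.13 × 10^6 m³

Unconfined: ΔV_u = Sy × A × Δh_u = 0.16 × 1.71 × 10^7 × 2.6 = 7.114 × 10^6 m³
Confined: ΔV_c = S × A × Δh_c = 1.1 × 10^-4 × 1.71 × 10^7 × 7.8 = 14670 m³
Total ΔV = 7.114 × 10^6 + 14670 = 7.128 × 10^6 m³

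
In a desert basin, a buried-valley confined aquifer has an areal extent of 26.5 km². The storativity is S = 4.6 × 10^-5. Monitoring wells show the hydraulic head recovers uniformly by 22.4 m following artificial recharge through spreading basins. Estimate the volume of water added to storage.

A = 26.5 km² = 2.65 × 10^7 m²
ΔV = S × A × Δh = 4.6 × 10^-5 × 2.65 × 10^7 m² × 22.4 m = 27310 m³

ΔV ≈ 27300 m³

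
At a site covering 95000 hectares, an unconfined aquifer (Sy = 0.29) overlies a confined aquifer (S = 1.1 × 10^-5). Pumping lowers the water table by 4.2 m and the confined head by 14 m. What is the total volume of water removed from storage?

ΔV ≈ 1.16 × 10^9 m³

A = 95000 hectares = 9.5 × 10^8 m²
Unconfined: ΔV_u = Sy × A × Δh_u = 0.29 × 9.5 × 10^8 × 4.2 = 1.157 × 10^9 m³
Confined: ΔV_c = S × A × Δh_c = 1.1 × 10^-5 × 9.5 × 10^8 × 14 = 1.463 × 10^5 m³
Total ΔV = 1.157 × 10^9 + 1.463 × 10^5 = 1.157 × 10^9 m³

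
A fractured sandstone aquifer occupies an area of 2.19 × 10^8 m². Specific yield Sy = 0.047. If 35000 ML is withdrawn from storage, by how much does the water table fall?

Δh ≈ 3.4 m

ΔV = 35000 ML = 3.5 × 10^7 m³
Δh = ΔV / (Sy × A) = 3.5 × 10^7 m³ / (0.047 × 2.19 × 10^8 m²) = 3.4 m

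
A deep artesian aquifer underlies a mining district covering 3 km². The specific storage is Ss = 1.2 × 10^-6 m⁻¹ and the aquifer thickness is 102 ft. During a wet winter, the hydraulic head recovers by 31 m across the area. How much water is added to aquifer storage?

b = 102 ft = 31.09 m
S = Ss × b = 1.2 × 10^-6 m⁻¹ × 31.09 m = 3.731 × 10^-5
A = 3 km² = 3 × 10^6 m²
ΔV = S × A × Δh = 3.731 × 10^-5 × 3 × 10^6 m² × 31 m = 3470 m³

ΔV ≈ 3470 m³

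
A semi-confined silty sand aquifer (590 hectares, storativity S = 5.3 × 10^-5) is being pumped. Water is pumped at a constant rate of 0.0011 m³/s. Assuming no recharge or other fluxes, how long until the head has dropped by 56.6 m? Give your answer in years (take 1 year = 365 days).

t ≈ 0.51 years

A = 590 hectares = 5.9 × 10^6 m²
ΔV = S × A × Δh = 5.3 × 10^-5 × 5.9 × 10^6 × 56.6 = 17700 m³
Q = 0.0011 m³/s = 95.04 m³/d
t = ΔV / Q = 17700 m³ / 95.04 m³/d = 186.2 d
t = 186.2 d ≈ 0.5102 years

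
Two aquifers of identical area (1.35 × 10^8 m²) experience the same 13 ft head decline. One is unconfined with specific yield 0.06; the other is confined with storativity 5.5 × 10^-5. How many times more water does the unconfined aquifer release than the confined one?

ΔV_u / ΔV_c ≈ 1090

Δh = 13 ft = 3.962 m
Unconfined: ΔV_u = Sy × A × Δh = 0.06 × 1.35 × 10^8 × 3.962 = 3.21 × 10^7 m³
Confined: ΔV_c = S × A × Δh = 5.5 × 10^-5 × 1.35 × 10^8 × 3.962 = 29420 m³
Ratio = ΔV_u / ΔV_c = Sy / S = 0.06 / 5.5 × 10^-5 = 1091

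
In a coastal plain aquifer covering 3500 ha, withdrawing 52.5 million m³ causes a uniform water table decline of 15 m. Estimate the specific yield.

Sy ≈ 0.1

A = 3500 ha = 3.5 × 10^7 m²
ΔV = 52.5 million m³ = 5.25 × 10^7 m³
Sy = ΔV / (A × Δh) = 5.25 × 10^7 m³ / (3.5 × 10^7 m² × 15 m) = 0.1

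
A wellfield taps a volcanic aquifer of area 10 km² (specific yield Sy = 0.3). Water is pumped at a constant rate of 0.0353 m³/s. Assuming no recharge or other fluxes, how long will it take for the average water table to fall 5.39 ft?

A = 10 km² = 1 × 10^7 m²
Δh = 5.39 ft = 1.643 m
ΔV = Sy × A × Δh = 0.3 × 1 × 10^7 × 1.643 = 4.929 × 10^6 m³
Q = 0.0353 m³/s = 3050 m³/d
t = ΔV / Q = 4.929 × 10^6 m³ / 3050 m³/d = 1616 d

t ≈ 1620 days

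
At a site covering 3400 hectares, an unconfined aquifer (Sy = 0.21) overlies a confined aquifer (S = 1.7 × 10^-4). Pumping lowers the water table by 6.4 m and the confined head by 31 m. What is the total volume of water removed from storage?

A = 3400 hectares = 3.4 × 10^7 m²
Unconfined: ΔV_u = Sy × A × Δh_u = 0.21 × 3.4 × 10^7 × 6.4 = 4.57 × 10^7 m³
Confined: ΔV_c = S × A × Δh_c = 1.7 × 10^-4 × 3.4 × 10^7 × 31 = 1.792 × 10^5 m³
Total ΔV = 4.57 × 10^7 + 1.792 × 10^5 = 4.588 × 10^7 m³

ΔV ≈ 4.59 × 10^7 m³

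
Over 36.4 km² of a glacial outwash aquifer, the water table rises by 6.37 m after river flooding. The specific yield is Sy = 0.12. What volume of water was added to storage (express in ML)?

A = 36.4 km² = 3.64 × 10^7 m²
ΔV = Sy × A × Δh = 0.12 × 3.64 × 10^7 m² × 6.37 m = 2.782 × 10^7 m³
ΔV = 2.782 × 10^7 m³ = 27820 ML

ΔV ≈ 27800 ML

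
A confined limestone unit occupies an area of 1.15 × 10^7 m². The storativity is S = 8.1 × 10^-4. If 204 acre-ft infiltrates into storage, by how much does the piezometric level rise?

ΔV = 204 acre-ft = 2.516 × 10^5 m³
Δh = ΔV / (S × A) = 2.516 × 10^5 m³ / (8.1 × 10^-4 × 1.15 × 10^7 m²) = 27.01 m

Δh ≈ 27 m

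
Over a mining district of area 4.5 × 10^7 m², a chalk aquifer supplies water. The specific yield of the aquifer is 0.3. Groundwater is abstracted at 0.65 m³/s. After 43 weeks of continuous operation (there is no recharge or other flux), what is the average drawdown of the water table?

Δh ≈ 1.25 m

Q = 0.65 m³/s = 56160 m³/d
t = 43 weeks = 301 d
ΔV = Q × t = 56160 m³/d × 301 d = 1.69 × 10^7 m³
Δh = ΔV / (Sy × A) = 1.69 × 10^7 / (0.3 × 4.5 × 10^7) = 1.252 m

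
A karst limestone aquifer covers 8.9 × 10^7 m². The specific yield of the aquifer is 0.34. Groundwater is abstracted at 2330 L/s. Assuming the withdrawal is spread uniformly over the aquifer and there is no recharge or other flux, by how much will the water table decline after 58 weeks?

Q = 2330 L/s = 2.013 × 10^5 m³/d
t = 58 weeks = 406 d
ΔV = Q × t = 2.013 × 10^5 m³/d × 406 d = 8.173 × 10^7 m³
Δh = ΔV / (Sy × A) = 8.173 × 10^7 / (0.34 × 8.9 × 10^7) = 2.701 m

Δh ≈ 2.7 m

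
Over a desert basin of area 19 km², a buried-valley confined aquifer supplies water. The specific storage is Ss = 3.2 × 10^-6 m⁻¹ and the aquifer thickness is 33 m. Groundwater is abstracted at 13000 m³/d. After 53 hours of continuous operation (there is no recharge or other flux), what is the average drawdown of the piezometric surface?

Δh ≈ 14.3 m

S = Ss × b = 3.2 × 10^-6 m⁻¹ × 33 m = 1.056 × 10^-4
A = 19 km² = 1.9 × 10^7 m²
t = 53 hours = 2.208 d
ΔV = Q × t = 13000 m³/d × 2.208 d = 28710 m³
Δh = ΔV / (S × A) = 28710 / (1.056 × 10^-4 × 1.9 × 10^7) = 14.31 m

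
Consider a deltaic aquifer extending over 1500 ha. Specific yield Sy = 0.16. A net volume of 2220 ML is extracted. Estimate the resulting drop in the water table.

A = 1500 ha = 1.5 × 10^7 m²
ΔV = 2220 ML = 2.22 × 10^6 m³
Δh = ΔV / (Sy × A) = 2.22 × 10^6 m³ / (0.16 × 1.5 × 10^7 m²) = 0.925 m

Δh ≈ 0.925 m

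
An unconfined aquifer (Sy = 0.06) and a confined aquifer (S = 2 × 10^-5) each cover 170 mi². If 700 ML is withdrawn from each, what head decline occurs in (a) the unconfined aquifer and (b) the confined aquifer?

Δh_u ≈ 0.0265 m; Δh_c ≈ 79.5 m

A = 170 mi² = 4.403 × 10^8 m²
ΔV = 700 ML = 7 × 10^5 m³
Unconfined: Δh_u = ΔV/(Sy·A) = 7 × 10^5/(0.06 × 4.403 × 10^8) = 0.0265 m
Confined: Δh_c = ΔV/(S·A) = 7 × 10^5/(2 × 10^-5 × 4.403 × 10^8) = 79.49 m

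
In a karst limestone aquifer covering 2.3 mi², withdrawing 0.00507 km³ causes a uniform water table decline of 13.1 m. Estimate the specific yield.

A = 2.3 mi² = 5.957 × 10^6 m²
ΔV = 0.00507 km³ = 5.07 × 10^6 m³
Sy = ΔV / (A × Δh) = 5.07 × 10^6 m³ / (5.957 × 10^6 m² × 13.1 m) = 0.06497

Sy ≈ 0.065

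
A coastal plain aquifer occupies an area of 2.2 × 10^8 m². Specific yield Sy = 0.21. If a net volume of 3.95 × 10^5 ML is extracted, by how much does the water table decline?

ΔV = 3.95 × 10^5 ML = 3.95 × 10^8 m³
Δh = ΔV / (Sy × A) = 3.95 × 10^8 m³ / (0.21 × 2.2 × 10^8 m²) = 8.55 m

Δh ≈ 8.55 m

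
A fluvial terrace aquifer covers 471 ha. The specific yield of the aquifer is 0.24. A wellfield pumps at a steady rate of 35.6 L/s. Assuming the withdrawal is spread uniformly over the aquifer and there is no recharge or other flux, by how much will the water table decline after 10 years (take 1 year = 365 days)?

Δh ≈ 9.93 m

A = 471 ha = 4.71 × 10^6 m²
Q = 35.6 L/s = 3076 m³/d
t = 10 years = 3650 d
ΔV = Q × t = 3076 m³/d × 3650 d = 1.123 × 10^7 m³
Δh = ΔV / (Sy × A) = 1.123 × 10^7 / (0.24 × 4.71 × 10^6) = 9.932 m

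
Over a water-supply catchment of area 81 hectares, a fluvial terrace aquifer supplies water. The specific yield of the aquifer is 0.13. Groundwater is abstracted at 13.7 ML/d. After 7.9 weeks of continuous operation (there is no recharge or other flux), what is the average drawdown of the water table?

A = 81 hectares = 8.1 × 10^5 m²
Q = 13.7 ML/d = 13700 m³/d
t = 7.9 weeks = 55.3 d
ΔV = Q × t = 13700 m³/d × 55.3 d = 7.576 × 10^5 m³
Δh = ΔV / (Sy × A) = 7.576 × 10^5 / (0.13 × 8.1 × 10^5) = 7.195 m

Δh ≈ 7.19 m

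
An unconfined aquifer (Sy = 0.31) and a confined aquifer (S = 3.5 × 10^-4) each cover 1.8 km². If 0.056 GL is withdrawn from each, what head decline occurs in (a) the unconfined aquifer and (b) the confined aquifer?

Δh_u ≈ 0.1 m; Δh_c ≈ 88.9 m

A = 1.8 km² = 1.8 × 10^6 m²
ΔV = 0.056 GL = 56000 m³
Unconfined: Δh_u = ΔV/(Sy·A) = 56000/(0.31 × 1.8 × 10^6) = 0.1004 m
Confined: Δh_c = ΔV/(S·A) = 56000/(3.5 × 10^-4 × 1.8 × 10^6) = 88.89 m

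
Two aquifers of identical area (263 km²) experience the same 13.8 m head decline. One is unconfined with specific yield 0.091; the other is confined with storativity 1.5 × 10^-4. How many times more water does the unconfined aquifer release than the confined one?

A = 263 km² = 2.63 × 10^8 m²
Unconfined: ΔV_u = Sy × A × Δh = 0.091 × 2.63 × 10^8 × 13.8 = 3.303 × 10^8 m³
Confined: ΔV_c = S × A × Δh = 1.5 × 10^-4 × 2.63 × 10^8 × 13.8 = 5.444 × 10^5 m³
Ratio = ΔV_u / ΔV_c = Sy / S = 0.091 / 1.5 × 10^-4 = 606.7

ΔV_u / ΔV_c ≈ 607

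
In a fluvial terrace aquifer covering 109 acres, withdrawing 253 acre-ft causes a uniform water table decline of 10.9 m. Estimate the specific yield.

Sy ≈ 0.065

A = 109 acres = 4.411 × 10^5 m²
ΔV = 253 acre-ft = 3.121 × 10^5 m³
Sy = ΔV / (A × Δh) = 3.121 × 10^5 m³ / (4.411 × 10^5 m² × 10.9 m) = 0.06491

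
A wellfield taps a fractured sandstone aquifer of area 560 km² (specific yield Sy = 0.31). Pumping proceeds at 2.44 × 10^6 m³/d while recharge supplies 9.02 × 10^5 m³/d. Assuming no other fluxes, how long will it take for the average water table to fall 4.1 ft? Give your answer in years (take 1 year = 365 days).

A = 560 km² = 5.6 × 10^8 m²
Δh = 4.1 ft = 1.25 m
ΔV = Sy × A × Δh = 0.31 × 5.6 × 10^8 × 1.25 = 2.169 × 10^8 m³
Net withdrawal = 2.44 × 10^6 − 9.02 × 10^5 = 1.538 × 10^6 m³/d
t = ΔV / Q = 2.169 × 10^8 m³ / 1.538 × 10^6 m³/d = 141.1 d
t = 141.1 d ≈ 0.3865 years

t ≈ 0.386 years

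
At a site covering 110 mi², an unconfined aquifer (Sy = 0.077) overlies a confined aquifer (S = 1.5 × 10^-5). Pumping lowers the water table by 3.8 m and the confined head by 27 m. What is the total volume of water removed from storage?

ΔV ≈ 8.35 × 10^7 m³

A = 110 mi² = 2.849 × 10^8 m²
Unconfined: ΔV_u = Sy × A × Δh_u = 0.077 × 2.849 × 10^8 × 3.8 = 8.336 × 10^7 m³
Confined: ΔV_c = S × A × Δh_c = 1.5 × 10^-5 × 2.849 × 10^8 × 27 = 1.154 × 10^5 m³
Total ΔV = 8.336 × 10^7 + 1.154 × 10^5 = 8.348 × 10^7 m³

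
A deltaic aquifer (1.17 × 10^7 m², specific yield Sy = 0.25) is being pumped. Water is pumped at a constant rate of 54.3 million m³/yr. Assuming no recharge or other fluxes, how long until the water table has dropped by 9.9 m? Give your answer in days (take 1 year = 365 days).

ΔV = Sy × A × Δh = 0.25 × 1.17 × 10^7 × 9.9 = 2.896 × 10^7 m³
Q = 54.3 million m³/yr = 1.488 × 10^5 m³/d
t = ΔV / Q = 2.896 × 10^7 m³ / 1.488 × 10^5 m³/d = 194.6 d

t ≈ 195 days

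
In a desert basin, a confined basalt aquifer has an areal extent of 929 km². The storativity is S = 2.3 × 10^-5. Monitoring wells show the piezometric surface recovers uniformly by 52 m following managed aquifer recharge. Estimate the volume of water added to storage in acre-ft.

A = 929 km² = 9.29 × 10^8 m²
ΔV = S × A × Δh = 2.3 × 10^-5 × 9.29 × 10^8 m² × 52 m = 1.111 × 10^6 m³
ΔV = 1.111 × 10^6 m³ = 900.8 acre-ft

ΔV ≈ 901 acre-ft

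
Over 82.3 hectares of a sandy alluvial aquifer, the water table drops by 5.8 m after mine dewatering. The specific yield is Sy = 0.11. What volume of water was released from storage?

A = 82.3 hectares = 8.23 × 10^5 m²
ΔV = Sy × A × Δh = 0.11 × 8.23 × 10^5 m² × 5.8 m = 5.251 × 10^5 m³

ΔV ≈ 5.25 × 10^5 m³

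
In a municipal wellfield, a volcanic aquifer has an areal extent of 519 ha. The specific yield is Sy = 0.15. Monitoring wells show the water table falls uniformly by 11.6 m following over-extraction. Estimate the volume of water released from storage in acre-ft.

A = 519 ha = 5.19 × 10^6 m²
ΔV = Sy × A × Δh = 0.15 × 5.19 × 10^6 m² × 11.6 m = 9.031 × 10^6 m³
ΔV = 9.031 × 10^6 m³ = 7321 acre-ft

ΔV ≈ 7320 acre-ft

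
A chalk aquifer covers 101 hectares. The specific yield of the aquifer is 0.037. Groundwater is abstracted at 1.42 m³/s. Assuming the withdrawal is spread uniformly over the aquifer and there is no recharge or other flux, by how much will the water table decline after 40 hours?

Δh ≈ 5.47 m

A = 101 hectares = 1.01 × 10^6 m²
Q = 1.42 m³/s = 1.227 × 10^5 m³/d
t = 40 hours = 1.667 d
ΔV = Q × t = 1.227 × 10^5 m³/d × 1.667 d = 2.045 × 10^5 m³
Δh = ΔV / (Sy × A) = 2.045 × 10^5 / (0.037 × 1.01 × 10^6) = 5.472 m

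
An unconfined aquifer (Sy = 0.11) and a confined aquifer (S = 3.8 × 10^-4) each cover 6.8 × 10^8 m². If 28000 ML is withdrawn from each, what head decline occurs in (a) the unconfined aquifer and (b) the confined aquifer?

ΔV = 28000 ML = 2.8 × 10^7 m³
Unconfined: Δh_u = ΔV/(Sy·A) = 2.8 × 10^7/(0.11 × 6.8 × 10^8) = 0.3743 m
Confined: Δh_c = ΔV/(S·A) = 2.8 × 10^7/(3.8 × 10^-4 × 6.8 × 10^8) = 108.4 m

Δh_u ≈ 0.374 m; Δh_c ≈ 108 m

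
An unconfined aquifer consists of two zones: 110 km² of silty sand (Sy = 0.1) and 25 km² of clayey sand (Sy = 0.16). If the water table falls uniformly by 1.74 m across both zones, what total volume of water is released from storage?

ΔV ≈ 2.61 × 10^7 m³

A₁ = 110 km² = 1.1 × 10^8 m²; A₂ = 25 km² = 2.5 × 10^7 m²
ΔV₁ = 0.1 × 1.1 × 10^8 × 1.74 = 1.914 × 10^7 m³
ΔV₂ = 0.16 × 2.5 × 10^7 × 1.74 = 6.96 × 10^6 m³
ΔV = ΔV₁ + ΔV₂ = 2.61 × 10^7 m³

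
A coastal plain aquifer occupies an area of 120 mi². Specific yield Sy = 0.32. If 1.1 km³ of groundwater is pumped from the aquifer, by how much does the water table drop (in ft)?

Δh ≈ 36.3 ft

A = 120 mi² = 3.108 × 10^8 m²
ΔV = 1.1 km³ = 1.1 × 10^9 m³
Δh = ΔV / (Sy × A) = 1.1 × 10^9 m³ / (0.32 × 3.108 × 10^8 m²) = 11.06 m
Δh = 11.06 m = 36.29 ft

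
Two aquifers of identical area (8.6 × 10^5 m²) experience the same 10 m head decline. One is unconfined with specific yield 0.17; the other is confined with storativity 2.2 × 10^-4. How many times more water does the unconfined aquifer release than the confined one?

Unconfined: ΔV_u = Sy × A × Δh = 0.17 × 8.6 × 10^5 × 10 = 1.462 × 10^6 m³
Confined: ΔV_c = S × A × Δh = 2.2 × 10^-4 × 8.6 × 10^5 × 10 = 1892 m³
Ratio = ΔV_u / ΔV_c = Sy / S = 0.17 / 2.2 × 10^-4 = 772.7

ΔV_u / ΔV_c ≈ 773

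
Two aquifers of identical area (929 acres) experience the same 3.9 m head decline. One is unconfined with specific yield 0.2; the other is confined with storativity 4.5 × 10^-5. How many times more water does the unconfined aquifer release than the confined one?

ΔV_u / ΔV_c ≈ 4440

A = 929 acres = 3.76 × 10^6 m²
Unconfined: ΔV_u = Sy × A × Δh = 0.2 × 3.76 × 10^6 × 3.9 = 2.932 × 10^6 m³
Confined: ΔV_c = S × A × Δh = 4.5 × 10^-5 × 3.76 × 10^6 × 3.9 = 659.8 m³
Ratio = ΔV_u / ΔV_c = Sy / S = 0.2 / 4.5 × 10^-5 = 4444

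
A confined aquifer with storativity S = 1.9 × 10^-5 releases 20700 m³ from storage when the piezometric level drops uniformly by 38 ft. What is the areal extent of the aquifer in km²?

Δh = 38 ft = 11.58 m
A = ΔV / (S × Δh) = 20700 / (1.9 × 10^-5 × 11.58) = 9.406 × 10^7 m²
A = 9.406 × 10^7 m² = 94.06 km²

A ≈ 94.1 km²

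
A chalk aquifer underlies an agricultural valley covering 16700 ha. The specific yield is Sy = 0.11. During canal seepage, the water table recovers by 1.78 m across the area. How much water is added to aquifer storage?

ΔV ≈ 3.27 × 10^7 m³

A = 16700 ha = 1.67 × 10^8 m²
ΔV = Sy × A × Δh = 0.11 × 1.67 × 10^8 m² × 1.78 m = 3.27 × 10^7 m³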